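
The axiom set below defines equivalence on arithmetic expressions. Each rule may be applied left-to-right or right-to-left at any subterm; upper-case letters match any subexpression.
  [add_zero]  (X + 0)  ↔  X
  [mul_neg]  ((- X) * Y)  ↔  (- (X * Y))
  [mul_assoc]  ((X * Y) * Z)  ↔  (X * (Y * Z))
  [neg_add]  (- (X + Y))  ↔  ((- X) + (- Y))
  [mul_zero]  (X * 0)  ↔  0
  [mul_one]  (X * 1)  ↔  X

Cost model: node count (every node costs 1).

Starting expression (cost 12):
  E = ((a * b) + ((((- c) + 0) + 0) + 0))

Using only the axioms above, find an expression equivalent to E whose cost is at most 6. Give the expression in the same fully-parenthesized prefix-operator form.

((a * b) + (- c))   [cost 6]

1. [add_zero →] ((((- c) + 0) + 0) + 0)  →  (((- c) + 0) + 0);  E = ((a * b) + (((- c) + 0) + 0))
2. [add_zero →] ((- c) + 0)  →  (- c);  E = ((a * b) + ((- c) + 0))
3. [add_zero →] ((- c) + 0)  →  (- c);  cost 6 ≤ 6, done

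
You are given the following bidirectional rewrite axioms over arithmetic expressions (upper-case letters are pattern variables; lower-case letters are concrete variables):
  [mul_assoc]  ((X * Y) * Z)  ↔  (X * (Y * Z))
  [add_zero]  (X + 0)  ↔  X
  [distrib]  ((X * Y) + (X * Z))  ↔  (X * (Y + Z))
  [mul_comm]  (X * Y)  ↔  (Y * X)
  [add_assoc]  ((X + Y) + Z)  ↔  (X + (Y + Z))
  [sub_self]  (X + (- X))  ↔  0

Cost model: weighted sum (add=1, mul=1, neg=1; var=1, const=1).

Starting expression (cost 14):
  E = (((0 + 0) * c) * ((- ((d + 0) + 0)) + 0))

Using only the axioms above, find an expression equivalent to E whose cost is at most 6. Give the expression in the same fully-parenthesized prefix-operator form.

(1) ((- ((d + 0) + 0)) + 0)  =[add_zero →]=  (- ((d + 0) + 0))    ⊢ (((0 + 0) * c) * (- ((d + 0) + 0)))
(2) (d + 0)  =[add_zero →]=  d    ⊢ (((0 + 0) * c) * (- (d + 0)))
(3) (d + 0)  =[add_zero →]=  d    ⊢ (((0 + 0) * c) * (- d))
(4) (0 + 0)  =[add_zero →]=  0    ⊢ cost 6, within 6

((0 * c) * (- d))   [cost 6]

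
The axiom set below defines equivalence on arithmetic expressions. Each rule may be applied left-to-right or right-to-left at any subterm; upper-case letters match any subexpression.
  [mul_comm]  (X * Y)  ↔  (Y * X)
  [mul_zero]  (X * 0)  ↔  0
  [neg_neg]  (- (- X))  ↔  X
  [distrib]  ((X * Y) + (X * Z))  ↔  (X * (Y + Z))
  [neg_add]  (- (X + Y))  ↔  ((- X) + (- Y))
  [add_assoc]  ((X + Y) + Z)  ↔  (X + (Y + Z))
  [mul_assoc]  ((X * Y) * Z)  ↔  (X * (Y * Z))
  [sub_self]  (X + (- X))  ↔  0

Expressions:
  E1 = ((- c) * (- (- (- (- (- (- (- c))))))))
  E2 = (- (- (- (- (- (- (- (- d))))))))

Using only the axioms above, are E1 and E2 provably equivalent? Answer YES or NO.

NO

The axioms are sound identities: if E1 ↔* E2 then E1 and E2 evaluate identically under any assignment.
Under c=0, d=1: E1 evaluates to 0, E2 to 1. Distinct ⇒ no rewrite sequence connects them.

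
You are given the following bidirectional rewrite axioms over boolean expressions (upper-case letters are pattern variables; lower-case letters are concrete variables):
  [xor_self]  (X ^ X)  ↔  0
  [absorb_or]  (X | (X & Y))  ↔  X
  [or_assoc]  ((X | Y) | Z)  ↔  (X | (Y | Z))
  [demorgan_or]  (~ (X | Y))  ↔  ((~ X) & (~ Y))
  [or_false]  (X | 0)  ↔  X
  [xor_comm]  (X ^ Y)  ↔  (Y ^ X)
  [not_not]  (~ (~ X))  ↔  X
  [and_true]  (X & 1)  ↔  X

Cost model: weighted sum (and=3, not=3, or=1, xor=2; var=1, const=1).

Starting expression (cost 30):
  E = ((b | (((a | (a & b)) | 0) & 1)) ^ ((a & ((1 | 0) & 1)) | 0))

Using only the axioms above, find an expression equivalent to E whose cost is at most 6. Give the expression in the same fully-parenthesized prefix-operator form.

((b | a) ^ a)   [cost 6]

step 1: absorb_or (→) rewrites (a | (a & b)) into a, now ((b | ((a | 0) & 1)) ^ ((a & ((1 | 0) & 1)) | 0))
step 2: or_false (→) rewrites (a | 0) into a, now ((b | (a & 1)) ^ ((a & ((1 | 0) & 1)) | 0))
step 3: or_false (→) rewrites ((a & ((1 | 0) & 1)) | 0) into (a & ((1 | 0) & 1)), now ((b | (a & 1)) ^ (a & ((1 | 0) & 1)))
step 4: and_true (→) rewrites ((1 | 0) & 1) into (1 | 0), now ((b | (a & 1)) ^ (a & (1 | 0)))
step 5: or_false (→) rewrites (1 | 0) into 1, now ((b | (a & 1)) ^ (a & 1))
step 6: and_true (→) rewrites (a & 1) into a, now ((b | (a & 1)) ^ a)
step 7: and_true (→) rewrites (a & 1) into a, reaching cost 6 (bound 6)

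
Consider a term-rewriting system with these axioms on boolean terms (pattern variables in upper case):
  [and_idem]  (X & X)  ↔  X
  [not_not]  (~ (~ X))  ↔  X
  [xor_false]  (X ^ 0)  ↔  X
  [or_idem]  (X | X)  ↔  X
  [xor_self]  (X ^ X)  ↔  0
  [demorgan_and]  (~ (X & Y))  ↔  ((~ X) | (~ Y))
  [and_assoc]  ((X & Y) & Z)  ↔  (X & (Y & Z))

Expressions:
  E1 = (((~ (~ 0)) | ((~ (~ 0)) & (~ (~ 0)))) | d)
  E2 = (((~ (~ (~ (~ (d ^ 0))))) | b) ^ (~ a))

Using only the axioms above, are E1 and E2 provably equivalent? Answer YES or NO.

NO

The axioms are sound identities: if E1 ↔* E2 then E1 and E2 evaluate identically under any assignment.
Under a=0, b=0, d=0: E1 evaluates to 0, E2 to 1. Distinct ⇒ no rewrite sequence connects them.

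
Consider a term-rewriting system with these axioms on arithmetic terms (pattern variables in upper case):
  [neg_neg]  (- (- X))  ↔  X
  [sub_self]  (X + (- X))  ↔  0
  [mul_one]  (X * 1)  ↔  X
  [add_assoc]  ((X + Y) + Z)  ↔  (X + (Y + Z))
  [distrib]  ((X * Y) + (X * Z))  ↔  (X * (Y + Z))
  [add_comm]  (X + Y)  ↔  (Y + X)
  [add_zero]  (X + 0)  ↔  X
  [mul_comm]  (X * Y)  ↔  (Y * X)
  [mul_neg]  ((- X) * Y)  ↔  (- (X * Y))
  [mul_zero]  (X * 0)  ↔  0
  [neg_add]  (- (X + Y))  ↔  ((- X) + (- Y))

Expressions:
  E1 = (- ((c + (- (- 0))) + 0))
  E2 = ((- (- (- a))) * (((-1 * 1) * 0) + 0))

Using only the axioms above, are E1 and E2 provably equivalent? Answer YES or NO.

Every axiom is a valid identity, so a rewrite proof would force E1 and E2 to agree under every assignment.
At a=0, c=1: E1 = -1 but E2 = 0; they differ, so no derivation exists.

NO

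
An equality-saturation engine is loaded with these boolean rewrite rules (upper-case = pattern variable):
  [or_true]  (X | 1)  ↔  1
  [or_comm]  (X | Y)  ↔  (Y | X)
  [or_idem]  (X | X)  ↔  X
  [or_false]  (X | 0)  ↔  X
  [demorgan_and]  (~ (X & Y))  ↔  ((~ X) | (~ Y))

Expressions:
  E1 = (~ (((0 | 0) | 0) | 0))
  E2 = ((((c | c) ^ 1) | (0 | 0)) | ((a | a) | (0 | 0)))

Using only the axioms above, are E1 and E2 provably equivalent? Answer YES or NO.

The axioms are sound identities: if E1 ↔* E2 then E1 and E2 evaluate identically under any assignment.
Under a=0, c=1: E1 evaluates to 1, E2 to 0. Distinct ⇒ no rewrite sequence connects them.

NO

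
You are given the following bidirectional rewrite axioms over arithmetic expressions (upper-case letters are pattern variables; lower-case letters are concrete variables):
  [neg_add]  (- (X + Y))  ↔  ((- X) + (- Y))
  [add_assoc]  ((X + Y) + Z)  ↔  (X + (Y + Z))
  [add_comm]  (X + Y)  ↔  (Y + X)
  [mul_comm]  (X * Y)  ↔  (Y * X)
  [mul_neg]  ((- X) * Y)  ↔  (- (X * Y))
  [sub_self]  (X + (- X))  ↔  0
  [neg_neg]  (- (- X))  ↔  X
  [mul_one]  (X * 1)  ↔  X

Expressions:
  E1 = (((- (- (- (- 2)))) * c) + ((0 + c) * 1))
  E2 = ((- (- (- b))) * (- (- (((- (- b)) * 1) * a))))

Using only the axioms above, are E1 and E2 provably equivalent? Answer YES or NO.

The axioms are sound identities: if E1 ↔* E2 then E1 and E2 evaluate identically under any assignment.
Under a=0, b=0, c=1: E1 evaluates to 3, E2 to 0. Distinct ⇒ no rewrite sequence connects them.

NO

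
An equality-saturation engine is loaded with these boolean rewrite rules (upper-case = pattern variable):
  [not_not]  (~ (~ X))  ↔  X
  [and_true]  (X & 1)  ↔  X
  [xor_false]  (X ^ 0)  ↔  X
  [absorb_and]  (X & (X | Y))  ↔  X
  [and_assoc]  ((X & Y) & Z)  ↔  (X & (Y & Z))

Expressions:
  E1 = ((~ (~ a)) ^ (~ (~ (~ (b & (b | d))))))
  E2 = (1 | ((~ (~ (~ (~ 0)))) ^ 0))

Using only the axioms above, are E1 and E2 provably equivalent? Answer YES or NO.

NO

The axioms are sound identities: if E1 ↔* E2 then E1 and E2 evaluate identically under any assignment.
Under a=0, b=1, d=0: E1 evaluates to 0, E2 to 1. Distinct ⇒ no rewrite sequence connects them.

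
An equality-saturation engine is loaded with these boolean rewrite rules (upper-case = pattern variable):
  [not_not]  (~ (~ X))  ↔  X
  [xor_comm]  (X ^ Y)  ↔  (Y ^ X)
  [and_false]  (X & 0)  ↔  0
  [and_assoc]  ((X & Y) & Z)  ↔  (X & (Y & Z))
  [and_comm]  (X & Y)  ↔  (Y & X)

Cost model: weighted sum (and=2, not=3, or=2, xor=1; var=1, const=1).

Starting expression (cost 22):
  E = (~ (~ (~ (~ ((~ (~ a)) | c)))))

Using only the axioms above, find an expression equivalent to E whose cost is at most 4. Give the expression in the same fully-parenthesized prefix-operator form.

1. [not_not →] (~ (~ ((~ (~ a)) | c)))  →  ((~ (~ a)) | c);  E = (~ (~ ((~ (~ a)) | c)))
2. [not_not →] (~ (~ ((~ (~ a)) | c)))  →  ((~ (~ a)) | c)
3. [not_not →] (~ (~ a))  →  a;  cost 4 ≤ 4, done

(a | c)   [cost 4]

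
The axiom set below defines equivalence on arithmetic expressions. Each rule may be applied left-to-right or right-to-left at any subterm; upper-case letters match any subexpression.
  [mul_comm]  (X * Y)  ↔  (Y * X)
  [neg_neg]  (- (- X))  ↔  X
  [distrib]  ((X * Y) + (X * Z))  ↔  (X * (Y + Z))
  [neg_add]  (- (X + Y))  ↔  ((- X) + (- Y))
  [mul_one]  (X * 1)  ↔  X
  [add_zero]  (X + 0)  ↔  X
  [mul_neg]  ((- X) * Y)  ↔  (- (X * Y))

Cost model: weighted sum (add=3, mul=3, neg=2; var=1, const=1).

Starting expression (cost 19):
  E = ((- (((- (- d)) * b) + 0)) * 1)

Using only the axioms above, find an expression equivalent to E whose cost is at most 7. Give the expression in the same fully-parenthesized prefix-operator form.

step 1: mul_one (→) rewrites ((- (((- (- d)) * b) + 0)) * 1) into (- (((- (- d)) * b) + 0))
step 2: add_zero (→) rewrites (((- (- d)) * b) + 0) into ((- (- d)) * b), now (- ((- (- d)) * b))
step 3: neg_neg (→) rewrites (- (- d)) into d, reaching cost 7 (bound 7)

(- (d * b))   [cost 7]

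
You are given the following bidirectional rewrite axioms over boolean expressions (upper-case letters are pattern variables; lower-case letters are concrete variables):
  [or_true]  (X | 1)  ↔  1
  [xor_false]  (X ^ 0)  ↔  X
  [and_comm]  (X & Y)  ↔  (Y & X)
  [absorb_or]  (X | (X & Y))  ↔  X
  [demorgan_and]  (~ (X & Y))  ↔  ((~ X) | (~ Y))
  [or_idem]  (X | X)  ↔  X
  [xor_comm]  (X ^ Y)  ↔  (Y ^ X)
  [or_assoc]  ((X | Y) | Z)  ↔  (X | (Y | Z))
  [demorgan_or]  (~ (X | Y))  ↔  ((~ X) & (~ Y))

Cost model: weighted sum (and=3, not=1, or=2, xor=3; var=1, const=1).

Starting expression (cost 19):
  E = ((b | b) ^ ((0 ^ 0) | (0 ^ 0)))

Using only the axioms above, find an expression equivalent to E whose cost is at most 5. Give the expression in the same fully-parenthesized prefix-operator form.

(b ^ 0)   [cost 5]

step 1: or_idem (→) rewrites ((0 ^ 0) | (0 ^ 0)) into (0 ^ 0), now ((b | b) ^ (0 ^ 0))
step 2: xor_false (→) rewrites (0 ^ 0) into 0, now ((b | b) ^ 0)
step 3: or_idem (→) rewrites (b | b) into b, reaching cost 5 (bound 5)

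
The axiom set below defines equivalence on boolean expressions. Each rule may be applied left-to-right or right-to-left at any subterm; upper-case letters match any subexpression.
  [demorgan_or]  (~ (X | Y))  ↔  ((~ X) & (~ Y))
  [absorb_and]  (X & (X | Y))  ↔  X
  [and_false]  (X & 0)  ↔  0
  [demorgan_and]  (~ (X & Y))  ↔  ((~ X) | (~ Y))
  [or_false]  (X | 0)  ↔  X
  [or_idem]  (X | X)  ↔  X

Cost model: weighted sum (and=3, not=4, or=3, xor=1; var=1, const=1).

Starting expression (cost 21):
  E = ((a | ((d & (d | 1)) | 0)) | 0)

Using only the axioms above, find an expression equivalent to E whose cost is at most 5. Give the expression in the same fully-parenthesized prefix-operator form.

1. [or_false →] ((a | ((d & (d | 1)) | 0)) | 0)  →  (a | ((d & (d | 1)) | 0))
2. [or_false →] ((d & (d | 1)) | 0)  →  (d & (d | 1));  E = (a | (d & (d | 1)))
3. [absorb_and →] (d & (d | 1))  →  d;  cost 5 ≤ 5, done

(a | d)   [cost 5]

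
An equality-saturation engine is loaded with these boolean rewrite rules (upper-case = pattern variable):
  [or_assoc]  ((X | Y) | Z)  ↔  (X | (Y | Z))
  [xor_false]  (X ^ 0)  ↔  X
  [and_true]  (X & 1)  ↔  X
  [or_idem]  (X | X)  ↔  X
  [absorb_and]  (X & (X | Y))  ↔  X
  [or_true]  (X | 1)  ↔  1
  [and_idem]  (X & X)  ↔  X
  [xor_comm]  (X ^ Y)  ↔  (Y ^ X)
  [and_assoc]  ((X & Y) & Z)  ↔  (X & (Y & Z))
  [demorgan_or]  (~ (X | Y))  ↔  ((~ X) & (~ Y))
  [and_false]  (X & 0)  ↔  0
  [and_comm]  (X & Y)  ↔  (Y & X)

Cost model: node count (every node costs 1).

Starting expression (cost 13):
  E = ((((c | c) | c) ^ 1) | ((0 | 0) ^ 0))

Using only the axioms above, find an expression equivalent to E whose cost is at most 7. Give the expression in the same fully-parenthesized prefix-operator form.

1. [or_idem →] (c | c)  →  c;  E = (((c | c) ^ 1) | ((0 | 0) ^ 0))
2. [xor_false →] ((0 | 0) ^ 0)  →  (0 | 0);  E = (((c | c) ^ 1) | (0 | 0))
3. [or_idem →] (c | c)  →  c;  cost 7 ≤ 7, done

((c ^ 1) | (0 | 0))   [cost 7]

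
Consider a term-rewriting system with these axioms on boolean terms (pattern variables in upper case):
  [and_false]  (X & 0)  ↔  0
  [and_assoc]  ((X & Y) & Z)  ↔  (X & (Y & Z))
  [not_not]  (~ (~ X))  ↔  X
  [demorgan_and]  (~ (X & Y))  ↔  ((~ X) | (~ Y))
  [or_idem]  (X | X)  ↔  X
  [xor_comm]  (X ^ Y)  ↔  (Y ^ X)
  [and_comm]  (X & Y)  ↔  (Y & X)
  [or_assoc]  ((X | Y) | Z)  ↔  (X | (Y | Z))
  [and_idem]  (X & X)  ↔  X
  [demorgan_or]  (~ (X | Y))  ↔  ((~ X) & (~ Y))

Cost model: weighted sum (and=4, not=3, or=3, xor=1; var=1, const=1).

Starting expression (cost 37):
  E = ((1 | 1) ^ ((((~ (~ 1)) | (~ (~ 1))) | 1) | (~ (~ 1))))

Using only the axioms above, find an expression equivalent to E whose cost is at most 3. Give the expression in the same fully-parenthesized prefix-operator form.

step 1: or_idem (→) rewrites ((~ (~ 1)) | (~ (~ 1))) into (~ (~ 1)), now ((1 | 1) ^ (((~ (~ 1)) | 1) | (~ (~ 1))))
step 2: or_idem (→) rewrites (1 | 1) into 1, now (1 ^ (((~ (~ 1)) | 1) | (~ (~ 1))))
step 3: not_not (→) rewrites (~ (~ 1)) into 1, now (1 ^ ((1 | 1) | (~ (~ 1))))
step 4: or_idem (→) rewrites (1 | 1) into 1, now (1 ^ (1 | (~ (~ 1))))
step 5: not_not (→) rewrites (~ (~ 1)) into 1, now (1 ^ (1 | 1))
step 6: or_idem (→) rewrites (1 | 1) into 1, reaching cost 3 (bound 3)

(1 ^ 1)   [cost 3]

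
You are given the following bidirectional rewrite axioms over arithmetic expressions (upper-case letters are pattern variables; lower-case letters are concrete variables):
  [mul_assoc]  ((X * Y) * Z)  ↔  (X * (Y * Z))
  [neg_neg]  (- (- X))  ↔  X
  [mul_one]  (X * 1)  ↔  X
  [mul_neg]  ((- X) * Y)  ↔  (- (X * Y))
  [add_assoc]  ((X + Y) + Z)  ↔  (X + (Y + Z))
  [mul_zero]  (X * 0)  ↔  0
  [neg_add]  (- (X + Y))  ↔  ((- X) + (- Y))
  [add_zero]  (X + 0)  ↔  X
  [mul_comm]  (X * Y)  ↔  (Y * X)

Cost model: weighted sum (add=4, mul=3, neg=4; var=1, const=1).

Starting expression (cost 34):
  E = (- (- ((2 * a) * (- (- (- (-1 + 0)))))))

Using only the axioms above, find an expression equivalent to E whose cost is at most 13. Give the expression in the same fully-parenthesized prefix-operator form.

((2 * a) * (- -1))   [cost 13]

1. [add_zero →] (-1 + 0)  →  -1;  E = (- (- ((2 * a) * (- (- (- -1))))))
2. [neg_neg →] (- (- ((2 * a) * (- (- (- -1))))))  →  ((2 * a) * (- (- (- -1))))
3. [neg_neg →] (- (- -1))  →  -1;  cost 13 ≤ 13, done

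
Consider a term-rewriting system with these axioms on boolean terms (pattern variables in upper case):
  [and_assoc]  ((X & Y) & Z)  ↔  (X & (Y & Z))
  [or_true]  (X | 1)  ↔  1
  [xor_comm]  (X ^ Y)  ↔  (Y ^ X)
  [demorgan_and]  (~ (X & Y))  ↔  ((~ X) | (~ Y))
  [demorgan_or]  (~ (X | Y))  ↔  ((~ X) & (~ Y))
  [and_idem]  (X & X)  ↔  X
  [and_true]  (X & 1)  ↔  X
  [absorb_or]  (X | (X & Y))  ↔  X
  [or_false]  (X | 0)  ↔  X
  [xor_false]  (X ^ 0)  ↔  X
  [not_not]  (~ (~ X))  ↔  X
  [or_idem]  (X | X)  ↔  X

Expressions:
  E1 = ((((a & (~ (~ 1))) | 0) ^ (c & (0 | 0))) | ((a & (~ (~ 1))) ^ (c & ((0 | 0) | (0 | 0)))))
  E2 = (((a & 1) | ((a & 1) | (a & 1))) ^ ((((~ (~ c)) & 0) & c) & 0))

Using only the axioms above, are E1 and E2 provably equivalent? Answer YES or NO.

step 1: or_false (→) rewrites ((a & (~ (~ 1))) | 0) into (a & (~ (~ 1))), now (((a & (~ (~ 1))) ^ (c & (0 | 0))) | ((a & (~ (~ 1))) ^ (c & ((0 | 0) | (0 | 0)))))
step 2: or_idem (→) rewrites (0 | 0) into 0, now (((a & (~ (~ 1))) ^ (c & (0 | 0))) | ((a & (~ (~ 1))) ^ (c & ((0 | 0) | 0))))
step 3: or_false (→) rewrites (0 | 0) into 0, now (((a & (~ (~ 1))) ^ (c & (0 | 0))) | ((a & (~ (~ 1))) ^ (c & (0 | 0))))
step 4: or_idem (→) rewrites (((a & (~ (~ 1))) ^ (c & (0 | 0))) | ((a & (~ (~ 1))) ^ (c & (0 | 0)))) into ((a & (~ (~ 1))) ^ (c & (0 | 0)))
step 5: or_false (→) rewrites (0 | 0) into 0, now ((a & (~ (~ 1))) ^ (c & 0))
step 6: not_not (→) rewrites (~ (~ 1)) into 1, now ((a & 1) ^ (c & 0))
step 7: or_idem (←) rewrites (a & 1) into ((a & 1) | (a & 1)), now (((a & 1) | (a & 1)) ^ (c & 0))
step 8: and_idem (←) rewrites (c & 0) into ((c & 0) & (c & 0)), now (((a & 1) | (a & 1)) ^ ((c & 0) & (c & 0)))
step 9: or_idem (←) rewrites (a & 1) into ((a & 1) | (a & 1)), now (((a & 1) | ((a & 1) | (a & 1))) ^ ((c & 0) & (c & 0)))
step 10: and_assoc (←) rewrites ((c & 0) & (c & 0)) into (((c & 0) & c) & 0), now (((a & 1) | ((a & 1) | (a & 1))) ^ (((c & 0) & c) & 0))
step 11: not_not (←) rewrites c into (~ (~ c)), which is E2

YES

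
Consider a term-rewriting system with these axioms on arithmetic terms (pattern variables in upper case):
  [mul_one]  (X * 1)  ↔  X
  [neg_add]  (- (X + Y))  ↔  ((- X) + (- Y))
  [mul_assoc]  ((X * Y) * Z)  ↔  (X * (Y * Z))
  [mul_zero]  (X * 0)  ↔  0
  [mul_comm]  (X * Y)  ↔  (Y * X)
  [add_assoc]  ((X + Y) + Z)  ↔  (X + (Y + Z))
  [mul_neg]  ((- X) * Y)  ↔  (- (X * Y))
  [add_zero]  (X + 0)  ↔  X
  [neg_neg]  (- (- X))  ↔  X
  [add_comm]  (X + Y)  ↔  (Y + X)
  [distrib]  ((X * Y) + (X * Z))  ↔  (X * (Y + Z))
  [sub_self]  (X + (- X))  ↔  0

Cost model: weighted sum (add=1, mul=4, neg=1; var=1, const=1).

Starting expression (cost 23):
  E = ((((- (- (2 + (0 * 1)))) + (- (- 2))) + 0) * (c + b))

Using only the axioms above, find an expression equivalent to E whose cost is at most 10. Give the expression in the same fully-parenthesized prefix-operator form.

(1) (- (- (2 + (0 * 1))))  =[neg_neg →]=  (2 + (0 * 1))    ⊢ ((((2 + (0 * 1)) + (- (- 2))) + 0) * (c + b))
(2) (- (- 2))  =[neg_neg →]=  2    ⊢ ((((2 + (0 * 1)) + 2) + 0) * (c + b))
(3) (0 * 1)  =[mul_one →]=  0    ⊢ ((((2 + 0) + 2) + 0) * (c + b))
(4) (((2 + 0) + 2) + 0)  =[add_zero →]=  ((2 + 0) + 2)    ⊢ (((2 + 0) + 2) * (c + b))
(5) (2 + 0)  =[add_zero →]=  2    ⊢ cost 10, within 10

((2 + 2) * (c + b))   [cost 10]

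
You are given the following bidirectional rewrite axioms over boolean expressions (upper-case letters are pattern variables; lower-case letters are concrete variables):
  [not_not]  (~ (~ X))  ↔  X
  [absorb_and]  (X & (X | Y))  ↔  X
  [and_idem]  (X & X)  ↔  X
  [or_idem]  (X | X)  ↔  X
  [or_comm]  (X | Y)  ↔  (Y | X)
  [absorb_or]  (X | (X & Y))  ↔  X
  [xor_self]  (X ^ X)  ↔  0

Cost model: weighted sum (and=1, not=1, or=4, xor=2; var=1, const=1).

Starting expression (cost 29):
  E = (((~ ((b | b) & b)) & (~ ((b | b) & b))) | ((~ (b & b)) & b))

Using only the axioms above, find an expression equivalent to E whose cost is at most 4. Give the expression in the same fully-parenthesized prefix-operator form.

step 1: and_idem (→) rewrites ((~ ((b | b) & b)) & (~ ((b | b) & b))) into (~ ((b | b) & b)), now ((~ ((b | b) & b)) | ((~ (b & b)) & b))
step 2: or_idem (→) rewrites (b | b) into b, now ((~ (b & b)) | ((~ (b & b)) & b))
step 3: absorb_or (→) rewrites ((~ (b & b)) | ((~ (b & b)) & b)) into (~ (b & b)), reaching cost 4 (bound 4)

(~ (b & b))   [cost 4]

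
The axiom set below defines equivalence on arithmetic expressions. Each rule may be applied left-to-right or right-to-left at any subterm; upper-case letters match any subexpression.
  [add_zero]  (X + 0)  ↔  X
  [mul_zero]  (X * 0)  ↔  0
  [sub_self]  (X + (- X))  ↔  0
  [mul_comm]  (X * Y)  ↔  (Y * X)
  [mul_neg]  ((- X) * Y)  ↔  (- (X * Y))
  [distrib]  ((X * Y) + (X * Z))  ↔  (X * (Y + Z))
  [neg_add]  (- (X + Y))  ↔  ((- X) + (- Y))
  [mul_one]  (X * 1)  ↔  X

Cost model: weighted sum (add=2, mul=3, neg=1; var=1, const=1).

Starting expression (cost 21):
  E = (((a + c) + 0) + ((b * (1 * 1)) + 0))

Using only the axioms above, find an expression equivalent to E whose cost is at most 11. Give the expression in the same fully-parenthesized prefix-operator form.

step 1: add_zero (→) rewrites ((a + c) + 0) into (a + c), now ((a + c) + ((b * (1 * 1)) + 0))
step 2: mul_one (→) rewrites (1 * 1) into 1, now ((a + c) + ((b * 1) + 0))
step 3: add_zero (→) rewrites ((b * 1) + 0) into (b * 1), reaching cost 11 (bound 11)

((a + c) + (b * 1))   [cost 11]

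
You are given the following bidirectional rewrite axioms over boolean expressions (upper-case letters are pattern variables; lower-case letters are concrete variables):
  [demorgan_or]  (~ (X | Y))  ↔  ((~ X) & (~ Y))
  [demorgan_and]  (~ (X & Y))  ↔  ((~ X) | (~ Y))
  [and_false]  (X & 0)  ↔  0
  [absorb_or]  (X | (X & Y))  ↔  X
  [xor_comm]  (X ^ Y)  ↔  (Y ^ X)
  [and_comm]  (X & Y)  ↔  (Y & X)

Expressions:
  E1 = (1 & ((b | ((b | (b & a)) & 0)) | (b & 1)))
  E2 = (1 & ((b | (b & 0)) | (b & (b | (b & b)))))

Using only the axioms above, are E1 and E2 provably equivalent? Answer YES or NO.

step 1: absorb_or (→) rewrites (b | (b & a)) into b, now (1 & ((b | (b & 0)) | (b & 1)))
step 2: absorb_or (→) rewrites (b | (b & 0)) into b, now (1 & (b | (b & 1)))
step 3: absorb_or (→) rewrites (b | (b & 1)) into b, now (1 & b)
step 4: absorb_or (←) rewrites b into (b | (b & b)), now (1 & (b | (b & b)))
step 5: absorb_or (←) rewrites b into (b | (b & b)), now (1 & (b | (b & (b | (b & b)))))
step 6: absorb_or (←) rewrites b into (b | (b & 0)), which is E2

YES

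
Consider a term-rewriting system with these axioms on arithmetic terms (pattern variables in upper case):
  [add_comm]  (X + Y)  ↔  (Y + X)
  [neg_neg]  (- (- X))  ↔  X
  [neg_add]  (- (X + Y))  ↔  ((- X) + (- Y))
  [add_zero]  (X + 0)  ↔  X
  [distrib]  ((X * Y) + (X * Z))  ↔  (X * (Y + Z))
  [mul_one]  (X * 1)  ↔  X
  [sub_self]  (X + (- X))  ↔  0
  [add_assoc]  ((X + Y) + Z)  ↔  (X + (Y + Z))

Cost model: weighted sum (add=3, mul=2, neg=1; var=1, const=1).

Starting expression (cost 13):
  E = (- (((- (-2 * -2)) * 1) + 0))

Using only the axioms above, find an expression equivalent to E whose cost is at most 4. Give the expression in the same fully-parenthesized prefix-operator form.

step 1: add_zero (→) rewrites (((- (-2 * -2)) * 1) + 0) into ((- (-2 * -2)) * 1), now (- ((- (-2 * -2)) * 1))
step 2: mul_one (→) rewrites ((- (-2 * -2)) * 1) into (- (-2 * -2)), now (- (- (-2 * -2)))
step 3: neg_neg (→) rewrites (- (- (-2 * -2))) into (-2 * -2), reaching cost 4 (bound 4)

(-2 * -2)   [cost 4]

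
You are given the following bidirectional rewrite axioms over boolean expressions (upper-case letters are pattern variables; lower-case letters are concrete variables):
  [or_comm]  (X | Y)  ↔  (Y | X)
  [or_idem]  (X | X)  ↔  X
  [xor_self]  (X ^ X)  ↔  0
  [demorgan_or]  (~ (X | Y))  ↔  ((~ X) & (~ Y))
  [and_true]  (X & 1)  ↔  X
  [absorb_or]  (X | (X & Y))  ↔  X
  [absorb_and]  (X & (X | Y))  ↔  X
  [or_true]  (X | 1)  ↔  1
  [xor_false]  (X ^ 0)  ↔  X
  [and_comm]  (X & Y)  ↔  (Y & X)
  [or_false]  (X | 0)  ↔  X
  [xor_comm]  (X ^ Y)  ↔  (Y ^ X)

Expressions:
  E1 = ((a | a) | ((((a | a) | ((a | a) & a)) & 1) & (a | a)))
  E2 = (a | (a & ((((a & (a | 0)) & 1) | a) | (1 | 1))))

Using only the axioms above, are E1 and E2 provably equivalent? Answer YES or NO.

step 1: absorb_or (→) rewrites ((a | a) | ((a | a) & a)) into (a | a), now ((a | a) | (((a | a) & 1) & (a | a)))
step 2: and_true (→) rewrites ((a | a) & 1) into (a | a), now ((a | a) | ((a | a) & (a | a)))
step 3: or_idem (→) rewrites (a | a) into a, now ((a | a) | ((a | a) & a))
step 4: absorb_or (→) rewrites ((a | a) | ((a | a) & a)) into (a | a)
step 5: absorb_and (←) rewrites a into (a & (a | 1)), now (a | (a & (a | 1)))
step 6: or_idem (←) rewrites 1 into (1 | 1), now (a | (a & (a | (1 | 1))))
step 7: or_idem (←) rewrites a into (a | a), now (a | (a & ((a | a) | (1 | 1))))
step 8: and_true (←) rewrites a into (a & 1), now (a | (a & (((a & 1) | a) | (1 | 1))))
step 9: absorb_and (←) rewrites a into (a & (a | 0)), which is E2

YES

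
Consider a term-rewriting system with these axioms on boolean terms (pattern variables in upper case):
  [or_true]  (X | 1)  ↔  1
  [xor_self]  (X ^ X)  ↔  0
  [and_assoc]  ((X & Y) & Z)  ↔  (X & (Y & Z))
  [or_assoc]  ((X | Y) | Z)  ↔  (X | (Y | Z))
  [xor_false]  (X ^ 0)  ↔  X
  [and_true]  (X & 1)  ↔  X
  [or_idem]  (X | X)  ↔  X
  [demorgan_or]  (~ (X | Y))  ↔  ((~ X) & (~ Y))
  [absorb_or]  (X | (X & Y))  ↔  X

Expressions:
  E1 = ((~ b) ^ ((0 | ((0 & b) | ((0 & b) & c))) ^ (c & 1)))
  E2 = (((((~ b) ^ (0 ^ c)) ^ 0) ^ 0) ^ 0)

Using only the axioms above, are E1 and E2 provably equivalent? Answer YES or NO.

1. [absorb_or →] ((0 & b) | ((0 & b) & c))  →  (0 & b);  E1 = ((~ b) ^ ((0 | (0 & b)) ^ (c & 1)))
2. [absorb_or →] (0 | (0 & b))  →  0;  E1 = ((~ b) ^ (0 ^ (c & 1)))
3. [and_true →] (c & 1)  →  c;  E1 = ((~ b) ^ (0 ^ c))
4. [xor_false ←] ((~ b) ^ (0 ^ c))  →  (((~ b) ^ (0 ^ c)) ^ 0)
5. [xor_false ←] (((~ b) ^ (0 ^ c)) ^ 0)  →  ((((~ b) ^ (0 ^ c)) ^ 0) ^ 0)
6. [xor_false ←] ((~ b) ^ (0 ^ c))  →  (((~ b) ^ (0 ^ c)) ^ 0);  this is E2

YES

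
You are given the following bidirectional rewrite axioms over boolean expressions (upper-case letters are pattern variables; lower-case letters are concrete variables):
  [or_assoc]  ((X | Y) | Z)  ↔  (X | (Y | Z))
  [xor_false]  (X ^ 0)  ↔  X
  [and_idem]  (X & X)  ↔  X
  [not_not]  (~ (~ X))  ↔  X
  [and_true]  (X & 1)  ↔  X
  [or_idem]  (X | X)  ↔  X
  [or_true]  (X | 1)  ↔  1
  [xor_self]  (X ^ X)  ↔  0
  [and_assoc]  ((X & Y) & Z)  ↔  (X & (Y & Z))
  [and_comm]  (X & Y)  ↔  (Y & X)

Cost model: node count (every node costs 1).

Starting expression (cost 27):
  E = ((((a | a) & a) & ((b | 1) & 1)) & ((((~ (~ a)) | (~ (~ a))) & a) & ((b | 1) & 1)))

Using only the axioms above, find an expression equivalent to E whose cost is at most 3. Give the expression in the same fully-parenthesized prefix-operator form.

(a & a)   [cost 3]

(1) ((~ (~ a)) | (~ (~ a)))  =[or_idem →]=  (~ (~ a))    ⊢ ((((a | a) & a) & ((b | 1) & 1)) & (((~ (~ a)) & a) & ((b | 1) & 1)))
(2) (~ (~ a))  =[not_not →]=  a    ⊢ ((((a | a) & a) & ((b | 1) & 1)) & ((a & a) & ((b | 1) & 1)))
(3) (a | a)  =[or_idem →]=  a    ⊢ (((a & a) & ((b | 1) & 1)) & ((a & a) & ((b | 1) & 1)))
(4) (((a & a) & ((b | 1) & 1)) & ((a & a) & ((b | 1) & 1)))  =[and_idem →]=  ((a & a) & ((b | 1) & 1))
(5) (b | 1)  =[or_true →]=  1    ⊢ ((a & a) & (1 & 1))
(6) (1 & 1)  =[and_true →]=  1    ⊢ ((a & a) & 1)
(7) ((a & a) & 1)  =[and_true →]=  (a & a)    ⊢ cost 3, within 3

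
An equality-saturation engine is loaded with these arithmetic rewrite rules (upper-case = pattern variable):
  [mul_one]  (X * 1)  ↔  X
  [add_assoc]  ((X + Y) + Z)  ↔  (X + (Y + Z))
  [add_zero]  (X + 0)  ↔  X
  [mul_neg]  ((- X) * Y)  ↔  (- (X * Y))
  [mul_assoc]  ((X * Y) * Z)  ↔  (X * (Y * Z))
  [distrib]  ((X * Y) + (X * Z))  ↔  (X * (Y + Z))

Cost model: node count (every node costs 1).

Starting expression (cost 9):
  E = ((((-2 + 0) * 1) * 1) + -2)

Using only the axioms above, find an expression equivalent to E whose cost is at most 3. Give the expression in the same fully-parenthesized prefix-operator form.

1. [add_zero →] (-2 + 0)  →  -2;  E = (((-2 * 1) * 1) + -2)
2. [mul_one →] ((-2 * 1) * 1)  →  (-2 * 1);  E = ((-2 * 1) + -2)
3. [mul_one →] (-2 * 1)  →  -2;  cost 3 ≤ 3, done

(-2 + -2)   [cost 3]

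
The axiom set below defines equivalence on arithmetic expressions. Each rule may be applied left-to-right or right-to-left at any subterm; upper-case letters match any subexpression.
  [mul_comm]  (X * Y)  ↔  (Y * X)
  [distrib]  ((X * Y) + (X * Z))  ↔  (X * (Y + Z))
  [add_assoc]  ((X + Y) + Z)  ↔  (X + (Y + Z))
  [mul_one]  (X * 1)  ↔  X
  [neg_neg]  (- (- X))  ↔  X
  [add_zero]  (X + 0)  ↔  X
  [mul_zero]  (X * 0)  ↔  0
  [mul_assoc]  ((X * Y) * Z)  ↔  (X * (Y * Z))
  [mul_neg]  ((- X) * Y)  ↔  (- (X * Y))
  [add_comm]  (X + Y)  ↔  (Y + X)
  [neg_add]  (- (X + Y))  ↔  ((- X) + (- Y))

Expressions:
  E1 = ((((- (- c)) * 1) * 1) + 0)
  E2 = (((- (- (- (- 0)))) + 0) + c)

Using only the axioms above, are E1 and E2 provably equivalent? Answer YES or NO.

step 1: neg_neg (→) rewrites (- (- c)) into c, now (((c * 1) * 1) + 0)
step 2: mul_one (→) rewrites ((c * 1) * 1) into (c * 1), now ((c * 1) + 0)
step 3: mul_one (→) rewrites (c * 1) into c, now (c + 0)
step 4: neg_neg (←) rewrites 0 into (- (- 0)), now (c + (- (- 0)))
step 5: add_comm (→) rewrites (c + (- (- 0))) into ((- (- 0)) + c)
step 6: neg_neg (←) rewrites 0 into (- (- 0)), now ((- (- (- (- 0)))) + c)
step 7: add_zero (←) rewrites (- (- (- (- 0)))) into ((- (- (- (- 0)))) + 0), which is E2

YES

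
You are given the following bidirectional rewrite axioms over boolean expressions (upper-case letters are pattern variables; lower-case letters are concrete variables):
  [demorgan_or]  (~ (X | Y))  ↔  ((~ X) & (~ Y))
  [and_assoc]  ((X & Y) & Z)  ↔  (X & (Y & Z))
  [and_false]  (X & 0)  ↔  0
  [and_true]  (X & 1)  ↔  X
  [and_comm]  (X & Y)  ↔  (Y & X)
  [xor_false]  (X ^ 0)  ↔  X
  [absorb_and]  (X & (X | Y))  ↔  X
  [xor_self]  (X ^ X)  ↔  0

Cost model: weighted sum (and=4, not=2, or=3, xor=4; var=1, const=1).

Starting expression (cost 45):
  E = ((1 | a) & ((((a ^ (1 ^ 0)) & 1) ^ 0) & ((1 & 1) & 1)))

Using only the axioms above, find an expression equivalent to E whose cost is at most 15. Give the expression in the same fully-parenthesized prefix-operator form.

((1 | a) & (a ^ 1))   [cost 15]

1. [xor_false →] (1 ^ 0)  →  1;  E = ((1 | a) & ((((a ^ 1) & 1) ^ 0) & ((1 & 1) & 1)))
2. [and_true →] (1 & 1)  →  1;  E = ((1 | a) & ((((a ^ 1) & 1) ^ 0) & (1 & 1)))
3. [xor_false →] (((a ^ 1) & 1) ^ 0)  →  ((a ^ 1) & 1);  E = ((1 | a) & (((a ^ 1) & 1) & (1 & 1)))
4. [and_true →] ((a ^ 1) & 1)  →  (a ^ 1);  E = ((1 | a) & ((a ^ 1) & (1 & 1)))
5. [and_true →] (1 & 1)  →  1;  E = ((1 | a) & ((a ^ 1) & 1))
6. [and_true →] ((a ^ 1) & 1)  →  (a ^ 1);  cost 15 ≤ 15, done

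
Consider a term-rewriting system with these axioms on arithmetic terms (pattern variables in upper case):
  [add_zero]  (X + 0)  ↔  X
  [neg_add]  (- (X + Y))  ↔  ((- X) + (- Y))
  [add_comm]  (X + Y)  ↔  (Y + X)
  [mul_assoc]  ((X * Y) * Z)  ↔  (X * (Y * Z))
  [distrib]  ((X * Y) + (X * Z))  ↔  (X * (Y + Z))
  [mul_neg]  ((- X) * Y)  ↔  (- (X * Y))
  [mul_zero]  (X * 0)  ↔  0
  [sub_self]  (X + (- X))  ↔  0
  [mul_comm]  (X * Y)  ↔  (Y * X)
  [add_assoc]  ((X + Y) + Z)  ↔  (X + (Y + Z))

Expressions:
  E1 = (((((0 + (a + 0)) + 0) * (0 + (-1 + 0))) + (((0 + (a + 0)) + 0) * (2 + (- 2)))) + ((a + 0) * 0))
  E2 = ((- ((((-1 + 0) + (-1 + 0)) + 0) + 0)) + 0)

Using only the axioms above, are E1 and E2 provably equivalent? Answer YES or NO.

The axioms are sound identities: if E1 ↔* E2 then E1 and E2 evaluate identically under any assignment.
Under a=0: E1 evaluates to 0, E2 to 2. Distinct ⇒ no rewrite sequence connects them.

NO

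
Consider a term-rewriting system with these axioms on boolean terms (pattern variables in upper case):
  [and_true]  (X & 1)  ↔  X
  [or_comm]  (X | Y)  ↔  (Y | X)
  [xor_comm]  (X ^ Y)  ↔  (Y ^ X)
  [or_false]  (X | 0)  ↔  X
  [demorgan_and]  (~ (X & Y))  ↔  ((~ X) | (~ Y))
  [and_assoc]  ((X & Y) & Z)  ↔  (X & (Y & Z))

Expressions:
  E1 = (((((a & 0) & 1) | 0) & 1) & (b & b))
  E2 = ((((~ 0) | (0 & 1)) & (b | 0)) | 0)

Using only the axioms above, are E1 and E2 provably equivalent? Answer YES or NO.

Every axiom is a valid identity, so a rewrite proof would force E1 and E2 to agree under every assignment.
At a=0, b=1: E1 = 0 but E2 = 1; they differ, so no derivation exists.

NO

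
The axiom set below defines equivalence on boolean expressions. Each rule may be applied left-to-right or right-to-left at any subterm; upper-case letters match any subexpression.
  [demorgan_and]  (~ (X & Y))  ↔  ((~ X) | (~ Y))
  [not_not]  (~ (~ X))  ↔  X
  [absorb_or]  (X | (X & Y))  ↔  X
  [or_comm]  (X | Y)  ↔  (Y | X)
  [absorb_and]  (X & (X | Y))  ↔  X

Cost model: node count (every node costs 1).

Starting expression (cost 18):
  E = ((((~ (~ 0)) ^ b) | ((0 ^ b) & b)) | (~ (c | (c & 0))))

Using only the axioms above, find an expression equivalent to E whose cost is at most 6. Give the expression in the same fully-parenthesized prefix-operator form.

((0 ^ b) | (~ c))   [cost 6]

1. [not_not →] (~ (~ 0))  →  0;  E = (((0 ^ b) | ((0 ^ b) & b)) | (~ (c | (c & 0))))
2. [absorb_or →] (c | (c & 0))  →  c;  E = (((0 ^ b) | ((0 ^ b) & b)) | (~ c))
3. [absorb_or →] ((0 ^ b) | ((0 ^ b) & b))  →  (0 ^ b);  cost 6 ≤ 6, done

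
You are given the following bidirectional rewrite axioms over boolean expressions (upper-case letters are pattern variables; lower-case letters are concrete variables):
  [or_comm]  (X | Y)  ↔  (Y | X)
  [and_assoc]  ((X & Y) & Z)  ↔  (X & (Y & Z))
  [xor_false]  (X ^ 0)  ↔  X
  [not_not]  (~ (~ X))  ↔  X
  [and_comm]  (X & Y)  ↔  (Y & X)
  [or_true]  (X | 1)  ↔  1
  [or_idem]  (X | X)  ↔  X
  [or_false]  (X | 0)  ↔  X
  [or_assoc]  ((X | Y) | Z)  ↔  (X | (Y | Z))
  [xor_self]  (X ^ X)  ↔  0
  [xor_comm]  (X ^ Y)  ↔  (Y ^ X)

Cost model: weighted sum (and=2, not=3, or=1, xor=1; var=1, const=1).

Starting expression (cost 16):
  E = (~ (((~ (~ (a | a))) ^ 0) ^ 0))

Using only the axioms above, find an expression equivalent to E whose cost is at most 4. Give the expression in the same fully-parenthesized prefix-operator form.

(~ a)   [cost 4]

1. [xor_false →] ((~ (~ (a | a))) ^ 0)  →  (~ (~ (a | a)));  E = (~ ((~ (~ (a | a))) ^ 0))
2. [xor_false →] ((~ (~ (a | a))) ^ 0)  →  (~ (~ (a | a)));  E = (~ (~ (~ (a | a))))
3. [not_not →] (~ (~ (~ (a | a))))  →  (~ (a | a))
4. [or_idem →] (a | a)  →  a;  cost 4 ≤ 4, done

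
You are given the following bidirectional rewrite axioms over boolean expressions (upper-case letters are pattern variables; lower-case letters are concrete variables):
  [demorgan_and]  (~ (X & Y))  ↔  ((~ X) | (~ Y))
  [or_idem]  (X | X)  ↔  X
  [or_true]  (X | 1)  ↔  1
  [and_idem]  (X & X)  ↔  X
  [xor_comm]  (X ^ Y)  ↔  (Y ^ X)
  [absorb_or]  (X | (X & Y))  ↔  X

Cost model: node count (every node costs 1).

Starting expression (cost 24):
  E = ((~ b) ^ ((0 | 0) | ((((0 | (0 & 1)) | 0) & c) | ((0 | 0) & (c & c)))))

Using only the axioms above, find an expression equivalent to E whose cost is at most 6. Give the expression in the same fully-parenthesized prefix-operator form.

1. [absorb_or →] (0 | (0 & 1))  →  0;  E = ((~ b) ^ ((0 | 0) | (((0 | 0) & c) | ((0 | 0) & (c & c)))))
2. [and_idem →] (c & c)  →  c;  E = ((~ b) ^ ((0 | 0) | (((0 | 0) & c) | ((0 | 0) & c))))
3. [or_idem →] (((0 | 0) & c) | ((0 | 0) & c))  →  ((0 | 0) & c);  E = ((~ b) ^ ((0 | 0) | ((0 | 0) & c)))
4. [absorb_or →] ((0 | 0) | ((0 | 0) & c))  →  (0 | 0);  cost 6 ≤ 6, done

((~ b) ^ (0 | 0))   [cost 6]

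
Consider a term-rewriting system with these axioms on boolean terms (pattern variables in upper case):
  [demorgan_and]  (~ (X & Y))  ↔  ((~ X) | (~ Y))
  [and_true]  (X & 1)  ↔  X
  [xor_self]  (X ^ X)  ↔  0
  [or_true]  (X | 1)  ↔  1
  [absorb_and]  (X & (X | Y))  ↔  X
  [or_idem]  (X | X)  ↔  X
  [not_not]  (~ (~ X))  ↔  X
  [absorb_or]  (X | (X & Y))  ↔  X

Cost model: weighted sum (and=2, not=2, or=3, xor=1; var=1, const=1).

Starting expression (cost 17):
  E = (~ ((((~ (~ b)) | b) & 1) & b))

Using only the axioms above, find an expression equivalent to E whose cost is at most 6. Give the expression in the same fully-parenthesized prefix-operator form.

(~ (b & b))   [cost 6]

1. [and_true →] (((~ (~ b)) | b) & 1)  →  ((~ (~ b)) | b);  E = (~ (((~ (~ b)) | b) & b))
2. [not_not →] (~ (~ b))  →  b;  E = (~ ((b | b) & b))
3. [or_idem →] (b | b)  →  b;  cost 6 ≤ 6, done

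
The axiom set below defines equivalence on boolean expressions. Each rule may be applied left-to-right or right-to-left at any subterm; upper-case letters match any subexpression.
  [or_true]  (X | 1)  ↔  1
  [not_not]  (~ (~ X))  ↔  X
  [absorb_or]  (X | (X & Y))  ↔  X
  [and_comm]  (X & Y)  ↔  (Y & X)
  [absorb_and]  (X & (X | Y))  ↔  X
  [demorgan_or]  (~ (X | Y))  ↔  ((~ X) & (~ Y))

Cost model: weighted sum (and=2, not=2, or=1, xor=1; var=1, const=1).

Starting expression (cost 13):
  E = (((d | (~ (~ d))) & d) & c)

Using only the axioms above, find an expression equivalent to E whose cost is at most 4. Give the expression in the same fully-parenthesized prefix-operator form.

1. [and_comm →] ((d | (~ (~ d))) & d)  →  (d & (d | (~ (~ d))));  E = ((d & (d | (~ (~ d)))) & c)
2. [not_not →] (~ (~ d))  →  d;  E = ((d & (d | d)) & c)
3. [absorb_and →] (d & (d | d))  →  d;  cost 4 ≤ 4, done

(d & c)   [cost 4]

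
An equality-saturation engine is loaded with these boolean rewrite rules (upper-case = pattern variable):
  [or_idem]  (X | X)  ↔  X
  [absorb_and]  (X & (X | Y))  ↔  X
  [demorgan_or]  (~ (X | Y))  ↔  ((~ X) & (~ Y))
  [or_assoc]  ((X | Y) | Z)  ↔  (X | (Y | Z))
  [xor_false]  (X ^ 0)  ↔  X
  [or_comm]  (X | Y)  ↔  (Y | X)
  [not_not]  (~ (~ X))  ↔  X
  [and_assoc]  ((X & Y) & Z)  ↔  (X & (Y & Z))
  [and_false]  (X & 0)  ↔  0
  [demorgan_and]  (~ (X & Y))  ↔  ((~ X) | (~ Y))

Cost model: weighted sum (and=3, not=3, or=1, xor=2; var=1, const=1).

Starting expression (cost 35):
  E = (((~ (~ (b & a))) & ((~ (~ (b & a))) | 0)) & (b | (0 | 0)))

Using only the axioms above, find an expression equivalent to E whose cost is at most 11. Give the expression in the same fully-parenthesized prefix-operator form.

step 1: absorb_and (→) rewrites ((~ (~ (b & a))) & ((~ (~ (b & a))) | 0)) into (~ (~ (b & a))), now ((~ (~ (b & a))) & (b | (0 | 0)))
step 2: or_idem (→) rewrites (0 | 0) into 0, now ((~ (~ (b & a))) & (b | 0))
step 3: not_not (→) rewrites (~ (~ (b & a))) into (b & a), reaching cost 11 (bound 11)

((b & a) & (b | 0))   [cost 11]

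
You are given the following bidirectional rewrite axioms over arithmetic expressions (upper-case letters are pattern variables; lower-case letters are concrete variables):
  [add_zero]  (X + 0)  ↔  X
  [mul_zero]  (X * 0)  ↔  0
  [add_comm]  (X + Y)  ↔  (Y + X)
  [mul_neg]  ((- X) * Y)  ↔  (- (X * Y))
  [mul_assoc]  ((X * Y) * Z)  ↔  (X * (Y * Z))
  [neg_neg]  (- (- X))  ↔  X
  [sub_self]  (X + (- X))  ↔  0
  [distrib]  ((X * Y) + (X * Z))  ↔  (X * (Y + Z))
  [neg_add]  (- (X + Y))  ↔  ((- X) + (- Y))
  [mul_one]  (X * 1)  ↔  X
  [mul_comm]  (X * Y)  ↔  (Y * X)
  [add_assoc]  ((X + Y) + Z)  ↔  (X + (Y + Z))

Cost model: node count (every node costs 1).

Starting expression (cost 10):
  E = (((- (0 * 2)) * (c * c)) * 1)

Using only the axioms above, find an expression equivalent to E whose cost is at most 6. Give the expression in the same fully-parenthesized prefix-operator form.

((- 0) * (c * c))   [cost 6]

(1) (0 * 2)  =[mul_comm →]=  (2 * 0)    ⊢ (((- (2 * 0)) * (c * c)) * 1)
(2) (((- (2 * 0)) * (c * c)) * 1)  =[mul_one →]=  ((- (2 * 0)) * (c * c))
(3) (2 * 0)  =[mul_zero →]=  0    ⊢ cost 6, within 6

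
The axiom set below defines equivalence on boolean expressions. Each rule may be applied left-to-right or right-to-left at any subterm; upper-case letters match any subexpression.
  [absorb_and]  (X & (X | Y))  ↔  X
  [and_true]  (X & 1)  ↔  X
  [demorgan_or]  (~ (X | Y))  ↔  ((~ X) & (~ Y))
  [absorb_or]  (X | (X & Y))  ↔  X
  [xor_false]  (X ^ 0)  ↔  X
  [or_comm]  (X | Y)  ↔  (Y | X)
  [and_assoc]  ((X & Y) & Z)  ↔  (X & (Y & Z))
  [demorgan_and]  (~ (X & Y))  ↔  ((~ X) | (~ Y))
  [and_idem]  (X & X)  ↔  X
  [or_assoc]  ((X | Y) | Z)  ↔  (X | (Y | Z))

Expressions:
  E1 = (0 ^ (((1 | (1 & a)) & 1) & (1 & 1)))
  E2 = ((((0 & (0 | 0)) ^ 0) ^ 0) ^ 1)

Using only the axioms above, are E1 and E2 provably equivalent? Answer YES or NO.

step 1: absorb_or (→) rewrites (1 | (1 & a)) into 1, now (0 ^ ((1 & 1) & (1 & 1)))
step 2: and_idem (→) rewrites ((1 & 1) & (1 & 1)) into (1 & 1), now (0 ^ (1 & 1))
step 3: and_idem (→) rewrites (1 & 1) into 1, now (0 ^ 1)
step 4: xor_false (←) rewrites 0 into (0 ^ 0), now ((0 ^ 0) ^ 1)
step 5: xor_false (←) rewrites 0 into (0 ^ 0), now (((0 ^ 0) ^ 0) ^ 1)
step 6: absorb_and (←) rewrites 0 into (0 & (0 | 0)), which is E2

YES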